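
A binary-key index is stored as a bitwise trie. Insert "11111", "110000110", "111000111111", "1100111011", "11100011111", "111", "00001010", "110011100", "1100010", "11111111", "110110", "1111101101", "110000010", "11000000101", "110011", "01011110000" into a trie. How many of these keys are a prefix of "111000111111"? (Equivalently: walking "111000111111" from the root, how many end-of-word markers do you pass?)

Traverse "111000111111" character by character; count nodes along the way that are marked as word ends.
Prefixes of the query that are stored words: "111", "11100011111", "111000111111"
Count: 3

3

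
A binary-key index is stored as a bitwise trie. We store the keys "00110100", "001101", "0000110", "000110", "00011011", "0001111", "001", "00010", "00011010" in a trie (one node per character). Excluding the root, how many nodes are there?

22

Trie structure (* marks end of a word):
(root)
└─ 0
   └─ 0
      ├─ 0
      │  ├─ 0
      │  │  └─ 1
      │  │     └─ 1
      │  │        └─ 0 *
      │  └─ 1
      │     ├─ 0 *
      │     └─ 1
      │        ├─ 0 *
      │        │  └─ 1
      │        │     ├─ 0 *
      │        │     └─ 1 *
      │        └─ 1
      │           └─ 1 *
      └─ 1 *
         └─ 1
            └─ 0
               └─ 1 *
                  └─ 0
                     └─ 0 *
Counting every labelled node above: 22.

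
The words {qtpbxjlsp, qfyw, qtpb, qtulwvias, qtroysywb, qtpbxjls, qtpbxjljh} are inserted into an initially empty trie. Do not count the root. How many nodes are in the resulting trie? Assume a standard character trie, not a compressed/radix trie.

Count nodes per top-level branch (shared prefixes stored once):
  'q'-branch (qfyw, qtpb, qtpbxjljh, qtpbxjls, qtpbxjlsp, qtroysywb, qtulwvias): 28 nodes
Sum: 28

28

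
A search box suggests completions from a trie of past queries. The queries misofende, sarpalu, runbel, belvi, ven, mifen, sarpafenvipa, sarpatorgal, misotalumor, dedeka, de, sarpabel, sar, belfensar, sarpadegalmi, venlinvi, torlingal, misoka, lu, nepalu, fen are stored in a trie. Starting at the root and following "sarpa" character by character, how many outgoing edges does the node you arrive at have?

5

The children of the "sarpa" node are the distinct next characters among strings starting with "sarpa".
Characters that immediately follow "sarpa" among the stored strings: {b, d, f, l, t}.
That node has 5 child edges.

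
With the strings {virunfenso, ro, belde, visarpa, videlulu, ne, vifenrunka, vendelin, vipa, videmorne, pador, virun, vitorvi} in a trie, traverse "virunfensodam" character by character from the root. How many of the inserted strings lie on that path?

2

Traverse "virunfensodam" character by character; count nodes along the way that are marked as word ends.
Prefixes of the query that are stored words: "virun", "virunfenso"
Count: 2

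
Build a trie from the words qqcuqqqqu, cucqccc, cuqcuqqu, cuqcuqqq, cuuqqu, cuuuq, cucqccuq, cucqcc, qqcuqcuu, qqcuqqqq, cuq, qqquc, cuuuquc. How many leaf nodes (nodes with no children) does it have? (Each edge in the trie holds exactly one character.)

9

A leaf is a node with no children — equivalently, the end of a word that is not a proper prefix of any other stored word.
Those words: "cucqccc", "cucqccuq", "cuqcuqqq", "cuqcuqqu", "cuuqqu", "cuuuquc", "qqcuqcuu", "qqcuqqqqu", "qqquc"
Leaf count: 9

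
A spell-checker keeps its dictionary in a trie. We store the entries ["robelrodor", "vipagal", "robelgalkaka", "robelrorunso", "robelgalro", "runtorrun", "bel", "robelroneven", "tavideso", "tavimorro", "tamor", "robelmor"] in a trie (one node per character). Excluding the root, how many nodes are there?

For each word, the new-node count is its length minus the longest prefix already in the trie:
  "robelrodor" → 10 new (r, o, b, e, l, r, o, d, o, r)
  "vipagal" → 7 new (v, i, p, a, g, a, l)
  "robelgalkaka" → prefix "robel" already present; 7 new (g, a, l, k, a, k, a)
  "robelrorunso" → prefix "robelro" already present; 5 new (r, u, n, s, o)
  "robelgalro" → prefix "robelgal" already present; 2 new (r, o)
  "runtorrun" → prefix "r" already present; 8 new (u, n, t, o, r, r, u, n)
  "bel" → 3 new (b, e, l)
  "robelroneven" → prefix "robelro" already present; 5 new (n, e, v, e, n)
  "tavideso" → 8 new (t, a, v, i, d, e, s, o)
  "tavimorro" → prefix "tavi" already present; 5 new (m, o, r, r, o)
  "tamor" → prefix "ta" already present; 3 new (m, o, r)
  "robelmor" → prefix "robel" already present; 3 new (m, o, r)
Total nodes = 10 + 7 + 7 + 5 + 2 + 8 + 3 + 5 + 8 + 5 + 3 + 3 = 66

66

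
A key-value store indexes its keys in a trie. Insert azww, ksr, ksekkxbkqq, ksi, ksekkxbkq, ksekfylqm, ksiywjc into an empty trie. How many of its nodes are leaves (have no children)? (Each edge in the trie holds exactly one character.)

5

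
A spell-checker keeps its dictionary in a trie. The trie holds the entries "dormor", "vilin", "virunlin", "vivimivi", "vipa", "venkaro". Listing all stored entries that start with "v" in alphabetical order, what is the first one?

venkaro

Words with prefix "v", in lexicographic order: "venkaro", "vilin", "vipa", "virunlin", "vivimivi"
The 1st is venkaro.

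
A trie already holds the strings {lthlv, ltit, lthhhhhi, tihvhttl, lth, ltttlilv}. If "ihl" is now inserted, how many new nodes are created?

No existing word starts with "i", so every character of "ihl" needs a new node.
3 − 0 = 3 new nodes.

3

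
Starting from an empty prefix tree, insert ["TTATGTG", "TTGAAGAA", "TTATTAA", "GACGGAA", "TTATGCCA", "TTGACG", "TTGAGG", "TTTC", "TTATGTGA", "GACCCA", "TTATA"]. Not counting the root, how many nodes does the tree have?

Count nodes per top-level branch (shared prefixes stored once):
  'G'-branch (GACCCA, GACGGAA): 10 nodes
  'T'-branch (TTATA, TTATGCCA, TTATGTG, TTATGTGA, TTATTAA, TTGAAGAA, TTGACG, TTGAGG, TTTC): 27 nodes
Sum: 37

37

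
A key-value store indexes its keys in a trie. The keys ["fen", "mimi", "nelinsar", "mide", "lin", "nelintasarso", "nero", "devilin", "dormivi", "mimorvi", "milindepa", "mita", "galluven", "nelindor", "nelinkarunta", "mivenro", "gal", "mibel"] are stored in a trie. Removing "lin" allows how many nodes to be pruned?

A node on "lin"'s path can go only if nothing else ends at it or branches off below it.
No other word shares any prefix with "lin", so all 3 of its nodes go.
Nodes removed: 3

3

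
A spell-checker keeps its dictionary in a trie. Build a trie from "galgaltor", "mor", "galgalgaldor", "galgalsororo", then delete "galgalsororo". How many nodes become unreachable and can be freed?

6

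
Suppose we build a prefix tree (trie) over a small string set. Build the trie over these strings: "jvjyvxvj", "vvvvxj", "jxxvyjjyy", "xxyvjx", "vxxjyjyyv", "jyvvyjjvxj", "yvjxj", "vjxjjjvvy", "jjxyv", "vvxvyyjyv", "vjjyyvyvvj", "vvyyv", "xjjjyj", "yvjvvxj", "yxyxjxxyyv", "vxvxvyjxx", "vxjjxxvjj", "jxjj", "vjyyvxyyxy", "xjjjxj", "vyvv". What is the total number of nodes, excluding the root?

127

Insert word by word; a character creates a node only if that edge doesn't already exist:
  "jvjyvxvj" → 8 new (j, v, j, y, v, x, v, j)
  "vvvvxj" → 6 new (v, v, v, v, x, j)
  "jxxvyjjyy" → prefix "j" already present; 8 new (x, x, v, y, j, j, y, y)
  "xxyvjx" → 6 new (x, x, y, v, j, x)
  "vxxjyjyyv" → prefix "v" already present; 8 new (x, x, j, y, j, y, y, v)
  "jyvvyjjvxj" → prefix "j" already present; 9 new (y, v, v, y, j, j, v, x, j)
  "yvjxj" → 5 new (y, v, j, x, j)
  "vjxjjjvvy" → prefix "v" already present; 8 new (j, x, j, j, j, v, v, y)
  "jjxyv" → prefix "j" already present; 4 new (j, x, y, v)
  "vvxvyyjyv" → prefix "vv" already present; 7 new (x, v, y, y, j, y, v)
  "vjjyyvyvvj" → prefix "vj" already present; 8 new (j, y, y, v, y, v, v, j)
  "vvyyv" → prefix "vv" already present; 3 new (y, y, v)
  "xjjjyj" → prefix "x" already present; 5 new (j, j, j, y, j)
  "yvjvvxj" → prefix "yvj" already present; 4 new (v, v, x, j)
  "yxyxjxxyyv" → prefix "y" already present; 9 new (x, y, x, j, x, x, y, y, v)
  "vxvxvyjxx" → prefix "vx" already present; 7 new (v, x, v, y, j, x, x)
  "vxjjxxvjj" → prefix "vx" already present; 7 new (j, j, x, x, v, j, j)
  "jxjj" → prefix "jx" already present; 2 new (j, j)
  "vjyyvxyyxy" → prefix "vj" already present; 8 new (y, y, v, x, y, y, x, y)
  "xjjjxj" → prefix "xjjj" already present; 2 new (x, j)
  "vyvv" → prefix "v" already present; 3 new (y, v, v)
Total nodes = 8 + 6 + 8 + 6 + 8 + 9 + 5 + 8 + 4 + 7 + 8 + 3 + 5 + 4 + 9 + 7 + 7 + 2 + 8 + 2 + 3 = 127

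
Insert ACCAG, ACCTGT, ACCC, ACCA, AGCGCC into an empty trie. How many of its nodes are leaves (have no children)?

4

Leaves are exactly the stored words that no other stored word extends.
Those words: "ACCAG", "ACCC", "ACCTGT", "AGCGCC"
Leaf count: 4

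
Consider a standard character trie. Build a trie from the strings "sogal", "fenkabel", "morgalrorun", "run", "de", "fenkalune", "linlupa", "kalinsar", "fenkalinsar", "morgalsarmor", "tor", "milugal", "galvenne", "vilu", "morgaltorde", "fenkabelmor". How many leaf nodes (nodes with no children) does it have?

15

A leaf is a node with no children — equivalently, the end of a word that is not a proper prefix of any other stored word.
Those words: "de", "fenkabelmor", "fenkalinsar", "fenkalune", "galvenne", "kalinsar", "linlupa", "milugal", "morgalrorun", "morgalsarmor", "morgaltorde", "run", "sogal", "tor", "vilu"
Leaf count: 15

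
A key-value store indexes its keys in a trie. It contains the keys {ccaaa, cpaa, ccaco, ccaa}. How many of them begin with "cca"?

3

Filter for entries beginning with "cca":
Words under "cca": ccaa, ccaaa, ccaco
Count: 3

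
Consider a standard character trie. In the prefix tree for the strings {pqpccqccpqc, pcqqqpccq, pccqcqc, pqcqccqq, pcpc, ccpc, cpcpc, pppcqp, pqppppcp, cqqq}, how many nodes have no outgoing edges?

A leaf is a node with no children — equivalently, the end of a word that is not a proper prefix of any other stored word.
Those words: "ccpc", "cpcpc", "cqqq", "pccqcqc", "pcpc", "pcqqqpccq", "pppcqp", "pqcqccqq", "pqpccqccpqc", "pqppppcp"
Leaf count: 10

10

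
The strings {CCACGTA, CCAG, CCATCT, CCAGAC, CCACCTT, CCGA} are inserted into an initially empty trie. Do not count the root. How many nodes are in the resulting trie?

Insert word by word; a character creates a node only if that edge doesn't already exist:
  "CCACGTA" → 7 new (C, C, A, C, G, T, A)
  "CCAG" → prefix "CCA" already present; 1 new (G)
  "CCATCT" → prefix "CCA" already present; 3 new (T, C, T)
  "CCAGAC" → prefix "CCAG" already present; 2 new (A, C)
  "CCACCTT" → prefix "CCAC" already present; 3 new (C, T, T)
  "CCGA" → prefix "CC" already present; 2 new (G, A)
Total nodes = 7 + 1 + 3 + 2 + 3 + 2 = 18

18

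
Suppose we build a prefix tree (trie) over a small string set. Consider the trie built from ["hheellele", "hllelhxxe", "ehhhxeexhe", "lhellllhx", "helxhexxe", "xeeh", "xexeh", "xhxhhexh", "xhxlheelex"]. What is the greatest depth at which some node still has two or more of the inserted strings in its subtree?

3

Look for the deepest trie node that still has at least two words in its subtree.
"xhxhhexh" and "xhxlheelex" agree on "xhx" (3 characters) before diverging; nothing deeper is shared.
Longest shared-prefix length: 3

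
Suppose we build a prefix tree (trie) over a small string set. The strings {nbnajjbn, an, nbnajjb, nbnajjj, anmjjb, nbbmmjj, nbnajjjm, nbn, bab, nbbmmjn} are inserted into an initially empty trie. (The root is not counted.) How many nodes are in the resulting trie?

Count nodes per top-level branch (shared prefixes stored once):
  'a'-branch (an, anmjjb): 6 nodes
  'b'-branch (bab): 3 nodes
  'n'-branch (nbbmmjj, nbbmmjn, nbn, nbnajjb, nbnajjbn, nbnajjj, nbnajjjm): 16 nodes
Sum: 25

25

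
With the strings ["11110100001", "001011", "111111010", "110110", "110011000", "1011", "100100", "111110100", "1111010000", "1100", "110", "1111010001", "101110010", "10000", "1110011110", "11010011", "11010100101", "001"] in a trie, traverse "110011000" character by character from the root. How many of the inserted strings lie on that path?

3

Walk "110011000" from the root; an end-of-word marker is hit whenever a stored word is a prefix of "110011000".
Prefixes of the query that are stored words: "110", "1100", "110011000"
Count: 3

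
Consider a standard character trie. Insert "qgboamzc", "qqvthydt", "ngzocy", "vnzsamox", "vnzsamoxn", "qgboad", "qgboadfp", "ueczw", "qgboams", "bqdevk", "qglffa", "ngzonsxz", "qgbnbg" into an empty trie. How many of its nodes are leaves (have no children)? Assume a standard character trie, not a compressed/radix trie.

A leaf is a node with no children — equivalently, the end of a word that is not a proper prefix of any other stored word.
Those words: "bqdevk", "ngzocy", "ngzonsxz", "qgbnbg", "qgboadfp", "qgboams", "qgboamzc", "qglffa", "qqvthydt", "ueczw", "vnzsamoxn"
Leaf count: 11

11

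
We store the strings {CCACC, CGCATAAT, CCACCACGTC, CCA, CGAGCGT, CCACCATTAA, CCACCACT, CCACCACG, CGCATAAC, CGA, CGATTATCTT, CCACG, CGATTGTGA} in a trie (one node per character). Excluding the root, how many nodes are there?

For each word, the new-node count is its length minus the longest prefix already in the trie:
  "CCACC" → 5 new (C, C, A, C, C)
  "CGCATAAT" → prefix "C" already present; 7 new (G, C, A, T, A, A, T)
  "CCACCACGTC" → prefix "CCACC" already present; 5 new (A, C, G, T, C)
  "CCA" → prefix "CCA" already present; 0 new (none)
  "CGAGCGT" → prefix "CG" already present; 5 new (A, G, C, G, T)
  "CCACCATTAA" → prefix "CCACCA" already present; 4 new (T, T, A, A)
  "CCACCACT" → prefix "CCACCAC" already present; 1 new (T)
  "CCACCACG" → prefix "CCACCACG" already present; 0 new (none)
  "CGCATAAC" → prefix "CGCATAA" already present; 1 new (C)
  "CGA" → prefix "CGA" already present; 0 new (none)
  "CGATTATCTT" → prefix "CGA" already present; 7 new (T, T, A, T, C, T, T)
  "CCACG" → prefix "CCAC" already present; 1 new (G)
  "CGATTGTGA" → prefix "CGATT" already present; 4 new (G, T, G, A)
Total nodes = 5 + 7 + 5 + 0 + 5 + 4 + 1 + 0 + 1 + 0 + 7 + 1 + 4 = 40

40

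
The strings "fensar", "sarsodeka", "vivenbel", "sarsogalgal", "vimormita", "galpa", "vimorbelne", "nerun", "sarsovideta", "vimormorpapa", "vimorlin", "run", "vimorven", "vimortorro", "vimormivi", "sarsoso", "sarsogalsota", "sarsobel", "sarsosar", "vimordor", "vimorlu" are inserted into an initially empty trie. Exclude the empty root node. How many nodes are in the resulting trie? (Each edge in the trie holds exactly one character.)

94

Insert word by word; a character creates a node only if that edge doesn't already exist:
  "fensar" → 6 new (f, e, n, s, a, r)
  "sarsodeka" → 9 new (s, a, r, s, o, d, e, k, a)
  "vivenbel" → 8 new (v, i, v, e, n, b, e, l)
  "sarsogalgal" → prefix "sarso" already present; 6 new (g, a, l, g, a, l)
  "vimormita" → prefix "vi" already present; 7 new (m, o, r, m, i, t, a)
  "galpa" → 5 new (g, a, l, p, a)
  "vimorbelne" → prefix "vimor" already present; 5 new (b, e, l, n, e)
  "nerun" → 5 new (n, e, r, u, n)
  "sarsovideta" → prefix "sarso" already present; 6 new (v, i, d, e, t, a)
  "vimormorpapa" → prefix "vimorm" already present; 6 new (o, r, p, a, p, a)
  "vimorlin" → prefix "vimor" already present; 3 new (l, i, n)
  "run" → 3 new (r, u, n)
  "vimorven" → prefix "vimor" already present; 3 new (v, e, n)
  "vimortorro" → prefix "vimor" already present; 5 new (t, o, r, r, o)
  "vimormivi" → prefix "vimormi" already present; 2 new (v, i)
  "sarsoso" → prefix "sarso" already present; 2 new (s, o)
  "sarsogalsota" → prefix "sarsogal" already present; 4 new (s, o, t, a)
  "sarsobel" → prefix "sarso" already present; 3 new (b, e, l)
  "sarsosar" → prefix "sarsos" already present; 2 new (a, r)
  "vimordor" → prefix "vimor" already present; 3 new (d, o, r)
  "vimorlu" → prefix "vimorl" already present; 1 new (u)
Total nodes = 6 + 9 + 8 + 6 + 7 + 5 + 5 + 5 + 6 + 6 + 3 + 3 + 3 + 5 + 2 + 2 + 4 + 3 + 2 + 3 + 1 = 94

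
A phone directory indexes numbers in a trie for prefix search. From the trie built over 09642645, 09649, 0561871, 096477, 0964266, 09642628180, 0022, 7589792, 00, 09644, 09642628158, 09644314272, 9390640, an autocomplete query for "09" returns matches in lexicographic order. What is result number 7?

096477

DFS of the "09" subtree visits, in order: "09642628158", "09642628180", "09642645", "0964266", "09644", "09644314272", "096477", "09649"
Position 7: 096477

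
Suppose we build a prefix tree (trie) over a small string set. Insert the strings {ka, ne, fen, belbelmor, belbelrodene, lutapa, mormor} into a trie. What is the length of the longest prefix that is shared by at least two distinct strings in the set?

6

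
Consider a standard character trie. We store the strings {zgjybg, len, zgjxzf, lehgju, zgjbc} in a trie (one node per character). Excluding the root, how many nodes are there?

18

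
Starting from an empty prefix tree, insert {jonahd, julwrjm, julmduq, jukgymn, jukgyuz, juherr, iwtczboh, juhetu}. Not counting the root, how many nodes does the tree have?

37

For each word, the new-node count is its length minus the longest prefix already in the trie:
  "jonahd" → 6 new (j, o, n, a, h, d)
  "julwrjm" → prefix "j" already present; 6 new (u, l, w, r, j, m)
  "julmduq" → prefix "jul" already present; 4 new (m, d, u, q)
  "jukgymn" → prefix "ju" already present; 5 new (k, g, y, m, n)
  "jukgyuz" → prefix "jukgy" already present; 2 new (u, z)
  "juherr" → prefix "ju" already present; 4 new (h, e, r, r)
  "iwtczboh" → 8 new (i, w, t, c, z, b, o, h)
  "juhetu" → prefix "juhe" already present; 2 new (t, u)
Total nodes = 6 + 6 + 4 + 5 + 2 + 4 + 8 + 2 = 37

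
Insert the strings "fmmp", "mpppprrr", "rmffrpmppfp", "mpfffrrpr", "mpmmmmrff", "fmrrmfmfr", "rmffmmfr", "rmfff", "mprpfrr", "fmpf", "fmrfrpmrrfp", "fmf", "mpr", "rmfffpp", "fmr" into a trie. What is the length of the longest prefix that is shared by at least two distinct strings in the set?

5

Look for the deepest trie node that still has at least two words in its subtree.
"rmfff" and "rmfffpp" agree on "rmfff" (5 characters) before diverging; nothing deeper is shared.
Longest shared-prefix length: 5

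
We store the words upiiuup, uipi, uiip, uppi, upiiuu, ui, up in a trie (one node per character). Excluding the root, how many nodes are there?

Count nodes per top-level branch (shared prefixes stored once):
  'u'-branch (ui, uiip, uipi, up, upiiuu, upiiuup, uppi): 14 nodes
Sum: 14

14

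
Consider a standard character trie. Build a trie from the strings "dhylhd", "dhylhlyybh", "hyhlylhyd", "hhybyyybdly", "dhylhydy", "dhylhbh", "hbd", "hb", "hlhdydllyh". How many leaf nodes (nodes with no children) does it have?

8

Leaves are exactly the stored words that no other stored word extends.
Those words: "dhylhbh", "dhylhd", "dhylhlyybh", "dhylhydy", "hbd", "hhybyyybdly", "hlhdydllyh", "hyhlylhyd"
Leaf count: 8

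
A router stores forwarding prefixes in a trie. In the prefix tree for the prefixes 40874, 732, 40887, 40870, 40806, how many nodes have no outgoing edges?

A leaf is a node with no children — equivalently, the end of a word that is not a proper prefix of any other stored word.
Those words: "40806", "40870", "40874", "40887", "732"
Leaf count: 5

5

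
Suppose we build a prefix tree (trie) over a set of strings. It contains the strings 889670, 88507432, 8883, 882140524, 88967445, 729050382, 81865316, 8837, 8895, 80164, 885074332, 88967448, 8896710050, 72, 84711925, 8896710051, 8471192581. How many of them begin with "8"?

15

Walk to "8"; the words in its subtree are exactly those with that prefix.
Matches: "80164", "81865316", "84711925", "8471192581", "882140524", "8837", "88507432", "885074332", "8883", "8895", "889670", "8896710050", "8896710051", "88967445", "88967448"
Count: 15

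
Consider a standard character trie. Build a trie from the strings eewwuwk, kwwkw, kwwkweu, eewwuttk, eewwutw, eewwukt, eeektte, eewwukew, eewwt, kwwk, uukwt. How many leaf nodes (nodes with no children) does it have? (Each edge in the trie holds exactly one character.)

A leaf is a node with no children — equivalently, the end of a word that is not a proper prefix of any other stored word.
Those words: "eeektte", "eewwt", "eewwukew", "eewwukt", "eewwuttk", "eewwutw", "eewwuwk", "kwwkweu", "uukwt"
Leaf count: 9

9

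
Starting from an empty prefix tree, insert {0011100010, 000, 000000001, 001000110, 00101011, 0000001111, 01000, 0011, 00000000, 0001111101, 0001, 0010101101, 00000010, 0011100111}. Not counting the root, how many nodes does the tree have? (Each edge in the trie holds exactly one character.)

48

Trace insertions, counting only characters that open a new branch:
  "0011100010" → 10 new (0, 0, 1, 1, 1, 0, 0, 0, 1, 0)
  "000" → prefix "00" already present; 1 new (0)
  "000000001" → prefix "000" already present; 6 new (0, 0, 0, 0, 0, 1)
  "001000110" → prefix "001" already present; 6 new (0, 0, 0, 1, 1, 0)
  "00101011" → prefix "0010" already present; 4 new (1, 0, 1, 1)
  "0000001111" → prefix "000000" already present; 4 new (1, 1, 1, 1)
  "01000" → prefix "0" already present; 4 new (1, 0, 0, 0)
  "0011" → prefix "0011" already present; 0 new (none)
  "00000000" → prefix "00000000" already present; 0 new (none)
  "0001111101" → prefix "000" already present; 7 new (1, 1, 1, 1, 1, 0, 1)
  "0001" → prefix "0001" already present; 0 new (none)
  "0010101101" → prefix "00101011" already present; 2 new (0, 1)
  "00000010" → prefix "0000001" already present; 1 new (0)
  "0011100111" → prefix "0011100" already present; 3 new (1, 1, 1)
Total nodes = 10 + 1 + 6 + 6 + 4 + 4 + 4 + 0 + 0 + 7 + 0 + 2 + 1 + 3 = 48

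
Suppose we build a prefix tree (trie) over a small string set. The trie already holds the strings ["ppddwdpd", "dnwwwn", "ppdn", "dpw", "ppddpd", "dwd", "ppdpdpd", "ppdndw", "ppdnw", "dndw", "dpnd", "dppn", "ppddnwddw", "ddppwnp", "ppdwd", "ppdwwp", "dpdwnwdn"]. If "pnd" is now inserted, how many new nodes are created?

The longest prefix of "pnd" already in the trie is "p" (length 1).
New nodes needed: |"pnd"| − 1 = 3 − 1 = 2.

2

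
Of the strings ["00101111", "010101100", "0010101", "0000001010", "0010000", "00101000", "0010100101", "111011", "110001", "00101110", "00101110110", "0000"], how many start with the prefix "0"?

Walk to "0"; the words in its subtree are exactly those with that prefix.
Words under "0": 0000, 0000001010, 0010000, 00101000, 0010100101, 0010101, 00101110, 00101110110, 00101111, 010101100
Count: 10

10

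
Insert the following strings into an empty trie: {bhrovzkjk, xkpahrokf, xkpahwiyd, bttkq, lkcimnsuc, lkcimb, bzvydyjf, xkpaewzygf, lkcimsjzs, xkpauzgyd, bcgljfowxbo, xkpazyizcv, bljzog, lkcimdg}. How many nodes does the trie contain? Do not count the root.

81

Trace insertions, counting only characters that open a new branch:
  "bhrovzkjk" → 9 new (b, h, r, o, v, z, k, j, k)
  "xkpahrokf" → 9 new (x, k, p, a, h, r, o, k, f)
  "xkpahwiyd" → prefix "xkpah" already present; 4 new (w, i, y, d)
  "bttkq" → prefix "b" already present; 4 new (t, t, k, q)
  "lkcimnsuc" → 9 new (l, k, c, i, m, n, s, u, c)
  "lkcimb" → prefix "lkcim" already present; 1 new (b)
  "bzvydyjf" → prefix "b" already present; 7 new (z, v, y, d, y, j, f)
  "xkpaewzygf" → prefix "xkpa" already present; 6 new (e, w, z, y, g, f)
  "lkcimsjzs" → prefix "lkcim" already present; 4 new (s, j, z, s)
  "xkpauzgyd" → prefix "xkpa" already present; 5 new (u, z, g, y, d)
  "bcgljfowxbo" → prefix "b" already present; 10 new (c, g, l, j, f, o, w, x, b, o)
  "xkpazyizcv" → prefix "xkpa" already present; 6 new (z, y, i, z, c, v)
  "bljzog" → prefix "b" already present; 5 new (l, j, z, o, g)
  "lkcimdg" → prefix "lkcim" already present; 2 new (d, g)
Total nodes = 9 + 9 + 4 + 4 + 9 + 1 + 7 + 6 + 4 + 5 + 10 + 6 + 5 + 2 = 81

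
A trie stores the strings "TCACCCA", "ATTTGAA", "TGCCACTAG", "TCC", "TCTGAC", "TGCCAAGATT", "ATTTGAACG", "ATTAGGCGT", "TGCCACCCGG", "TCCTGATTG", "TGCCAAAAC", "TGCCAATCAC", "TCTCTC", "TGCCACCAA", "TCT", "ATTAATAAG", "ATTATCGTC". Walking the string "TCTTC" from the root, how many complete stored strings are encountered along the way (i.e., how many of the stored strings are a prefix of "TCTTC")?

1

Traverse "TCTTC" character by character; count nodes along the way that are marked as word ends.
Prefixes of the query that are stored words: "TCT"
Count: 1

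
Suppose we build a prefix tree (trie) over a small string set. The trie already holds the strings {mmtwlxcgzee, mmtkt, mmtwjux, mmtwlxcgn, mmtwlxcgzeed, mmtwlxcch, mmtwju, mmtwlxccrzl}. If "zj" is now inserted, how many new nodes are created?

"zj" shares no prefix with any stored word, so all 2 characters open new nodes.
2 − 0 = 2 new nodes.

2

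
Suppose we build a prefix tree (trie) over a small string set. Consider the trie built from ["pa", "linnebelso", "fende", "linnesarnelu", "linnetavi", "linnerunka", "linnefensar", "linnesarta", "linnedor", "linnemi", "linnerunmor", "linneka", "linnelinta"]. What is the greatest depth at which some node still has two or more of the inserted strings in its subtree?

8

The deepest shared node is where two words last agree before diverging.
e.g. "linnerunka" and "linnerunmor" share the prefix "linnerun" of length 8; no pair shares a longer one.
Longest shared-prefix length: 8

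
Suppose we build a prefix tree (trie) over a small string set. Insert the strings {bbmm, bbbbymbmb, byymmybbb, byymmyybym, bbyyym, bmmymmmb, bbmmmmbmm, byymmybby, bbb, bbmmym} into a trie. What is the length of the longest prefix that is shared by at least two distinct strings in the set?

8

Equivalently: take the maximum, over all pairs, of their longest common prefix length.
e.g. "byymmybbb" and "byymmybby" share the prefix "byymmybb" of length 8; no pair shares a longer one.
Longest shared-prefix length: 8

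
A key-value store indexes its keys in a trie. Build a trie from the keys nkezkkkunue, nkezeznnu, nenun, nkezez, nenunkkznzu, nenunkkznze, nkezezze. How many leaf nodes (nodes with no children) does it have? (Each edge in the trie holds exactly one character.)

5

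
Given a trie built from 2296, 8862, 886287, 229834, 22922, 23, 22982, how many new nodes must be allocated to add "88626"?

Walking "88626" from the root, the first 4 characters ("8862") follow existing edges; "6" is the first miss.
So 5 − 4 = 1 new nodes.

1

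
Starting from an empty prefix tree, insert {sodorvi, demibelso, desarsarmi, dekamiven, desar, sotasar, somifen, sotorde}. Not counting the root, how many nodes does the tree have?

Count nodes per top-level branch (shared prefixes stored once):
  'd'-branch (dekamiven, demibelso, desar, desarsarmi): 24 nodes
  's'-branch (sodorvi, somifen, sotasar, sotorde): 21 nodes
Sum: 45

45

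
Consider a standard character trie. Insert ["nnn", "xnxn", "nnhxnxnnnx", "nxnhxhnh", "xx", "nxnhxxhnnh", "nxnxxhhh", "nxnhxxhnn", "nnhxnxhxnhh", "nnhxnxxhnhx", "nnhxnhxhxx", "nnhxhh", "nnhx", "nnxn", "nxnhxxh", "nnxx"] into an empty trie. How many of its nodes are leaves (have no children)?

A leaf is a node with no children — equivalently, the end of a word that is not a proper prefix of any other stored word.
Those words: "nnhxhh", "nnhxnhxhxx", "nnhxnxhxnhh", "nnhxnxnnnx", "nnhxnxxhnhx", "nnn", "nnxn", "nnxx", "nxnhxhnh", "nxnhxxhnnh", "nxnxxhhh", "xnxn", "xx"
Leaf count: 13

13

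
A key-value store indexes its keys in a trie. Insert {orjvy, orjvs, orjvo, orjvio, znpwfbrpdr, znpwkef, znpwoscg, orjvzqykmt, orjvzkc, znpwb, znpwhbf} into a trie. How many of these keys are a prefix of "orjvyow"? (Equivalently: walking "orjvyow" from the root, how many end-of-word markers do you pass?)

Traverse "orjvyow" character by character; count nodes along the way that are marked as word ends.
Prefixes of the query that are stored words: "orjvy"
Count: 1

1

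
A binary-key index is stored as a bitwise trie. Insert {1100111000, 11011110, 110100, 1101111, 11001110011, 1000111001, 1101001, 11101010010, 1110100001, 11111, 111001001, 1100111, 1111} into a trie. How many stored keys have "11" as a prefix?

12

Walk to "11"; the words in its subtree are exactly those with that prefix.
Matches: "1100111", "1100111000", "11001110011", "110100", "1101001", "1101111", "11011110", "111001001", "1110100001", "11101010010", "1111", "11111"
Count: 12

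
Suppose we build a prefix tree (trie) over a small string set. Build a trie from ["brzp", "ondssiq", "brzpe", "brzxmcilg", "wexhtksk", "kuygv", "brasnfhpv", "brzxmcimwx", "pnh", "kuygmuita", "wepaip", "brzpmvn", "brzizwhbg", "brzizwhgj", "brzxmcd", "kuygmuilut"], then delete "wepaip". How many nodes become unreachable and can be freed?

Walk "wepaip" from the leaf back toward the root, removing each node that no remaining word uses.
The suffix "paip" (4 nodes) is used only by "wepaip"; the node for "we" still has the child "x", so pruning stops there.
Nodes removed: 4

4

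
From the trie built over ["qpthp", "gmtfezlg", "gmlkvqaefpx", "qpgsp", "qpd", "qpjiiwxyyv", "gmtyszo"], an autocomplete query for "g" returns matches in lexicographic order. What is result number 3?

Words with prefix "g", in lexicographic order: "gmlkvqaefpx", "gmtfezlg", "gmtyszo"
Position 3: gmtyszo

gmtyszo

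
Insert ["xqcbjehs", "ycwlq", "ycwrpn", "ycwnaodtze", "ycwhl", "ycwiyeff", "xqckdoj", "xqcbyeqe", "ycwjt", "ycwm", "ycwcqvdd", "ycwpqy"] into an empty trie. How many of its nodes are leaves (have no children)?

12

A leaf is a node with no children — equivalently, the end of a word that is not a proper prefix of any other stored word.
Those words: "xqcbjehs", "xqcbyeqe", "xqckdoj", "ycwcqvdd", "ycwhl", "ycwiyeff", "ycwjt", "ycwlq", "ycwm", "ycwnaodtze", "ycwpqy", "ycwrpn"
Leaf count: 12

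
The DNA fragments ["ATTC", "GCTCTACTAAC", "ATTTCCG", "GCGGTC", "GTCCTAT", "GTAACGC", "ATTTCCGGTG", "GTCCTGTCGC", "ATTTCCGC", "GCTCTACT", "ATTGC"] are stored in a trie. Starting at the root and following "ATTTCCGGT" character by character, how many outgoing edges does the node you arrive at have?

Walk "ATTTCCGGT" from the root, arriving at one node.
Characters that immediately follow "ATTTCCGGT" among the stored strings: {G}.
That node has 1 child edge.

1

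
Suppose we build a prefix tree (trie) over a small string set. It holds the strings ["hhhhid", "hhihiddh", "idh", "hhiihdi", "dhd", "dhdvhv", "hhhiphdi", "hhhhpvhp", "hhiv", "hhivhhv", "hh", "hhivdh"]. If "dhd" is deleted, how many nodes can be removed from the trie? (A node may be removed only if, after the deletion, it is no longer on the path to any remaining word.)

After clearing the end-marker at "dhd", prune upward until reaching a node still needed by another word.
Every node on "dhd" is still needed (e.g. by "dhdvhv"), so nothing is freed.
Nodes removed: 0

0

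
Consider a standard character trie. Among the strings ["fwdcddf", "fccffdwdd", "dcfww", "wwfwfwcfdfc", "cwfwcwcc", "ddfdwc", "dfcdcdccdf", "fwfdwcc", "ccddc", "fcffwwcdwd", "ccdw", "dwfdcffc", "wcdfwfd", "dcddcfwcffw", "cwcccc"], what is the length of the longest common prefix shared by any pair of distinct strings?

3

The deepest shared node is where two words last agree before diverging.
e.g. "ccddc" and "ccdw" share the prefix "ccd" of length 3; no pair shares a longer one.
Longest shared-prefix length: 3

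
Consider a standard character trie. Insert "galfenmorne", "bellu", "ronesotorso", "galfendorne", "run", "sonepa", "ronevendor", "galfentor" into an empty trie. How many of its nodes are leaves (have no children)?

8

A leaf is a node with no children — equivalently, the end of a word that is not a proper prefix of any other stored word.
Those words: "bellu", "galfendorne", "galfenmorne", "galfentor", "ronesotorso", "ronevendor", "run", "sonepa"
Leaf count: 8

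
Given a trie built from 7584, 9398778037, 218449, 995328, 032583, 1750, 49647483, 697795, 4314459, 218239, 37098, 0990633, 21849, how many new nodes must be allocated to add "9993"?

Walking "9993" from the root, the first 2 characters ("99") follow existing edges; "9" is the first miss.
New nodes needed: |"9993"| − 2 = 4 − 2 = 2.

2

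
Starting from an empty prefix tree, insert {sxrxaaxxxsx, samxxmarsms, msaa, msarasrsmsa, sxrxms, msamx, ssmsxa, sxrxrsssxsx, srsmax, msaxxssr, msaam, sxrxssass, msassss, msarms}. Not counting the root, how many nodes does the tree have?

71

Insert word by word; a character creates a node only if that edge doesn't already exist:
  "sxrxaaxxxsx" → 11 new (s, x, r, x, a, a, x, x, x, s, x)
  "samxxmarsms" → prefix "s" already present; 10 new (a, m, x, x, m, a, r, s, m, s)
  "msaa" → 4 new (m, s, a, a)
  "msarasrsmsa" → prefix "msa" already present; 8 new (r, a, s, r, s, m, s, a)
  "sxrxms" → prefix "sxrx" already present; 2 new (m, s)
  "msamx" → prefix "msa" already present; 2 new (m, x)
  "ssmsxa" → prefix "s" already present; 5 new (s, m, s, x, a)
  "sxrxrsssxsx" → prefix "sxrx" already present; 7 new (r, s, s, s, x, s, x)
  "srsmax" → prefix "s" already present; 5 new (r, s, m, a, x)
  "msaxxssr" → prefix "msa" already present; 5 new (x, x, s, s, r)
  "msaam" → prefix "msaa" already present; 1 new (m)
  "sxrxssass" → prefix "sxrx" already present; 5 new (s, s, a, s, s)
  "msassss" → prefix "msa" already present; 4 new (s, s, s, s)
  "msarms" → prefix "msar" already present; 2 new (m, s)
Total nodes = 11 + 10 + 4 + 8 + 2 + 2 + 5 + 7 + 5 + 5 + 1 + 5 + 4 + 2 = 71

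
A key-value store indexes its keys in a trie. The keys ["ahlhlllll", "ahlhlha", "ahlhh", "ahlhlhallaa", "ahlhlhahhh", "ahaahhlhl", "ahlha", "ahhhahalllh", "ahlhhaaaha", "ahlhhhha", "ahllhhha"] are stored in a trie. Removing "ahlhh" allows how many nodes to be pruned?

0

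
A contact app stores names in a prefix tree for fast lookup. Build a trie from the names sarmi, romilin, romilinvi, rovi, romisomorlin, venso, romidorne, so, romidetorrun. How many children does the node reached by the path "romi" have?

3

Follow the path "romi" to its node, then look at its outgoing edges.
Distinct next characters after "romi": d, l, s.
That node has 3 child edges.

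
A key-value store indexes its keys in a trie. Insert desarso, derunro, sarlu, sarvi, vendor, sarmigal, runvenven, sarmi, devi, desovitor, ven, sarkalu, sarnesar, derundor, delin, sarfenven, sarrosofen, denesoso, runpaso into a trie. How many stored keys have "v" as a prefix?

2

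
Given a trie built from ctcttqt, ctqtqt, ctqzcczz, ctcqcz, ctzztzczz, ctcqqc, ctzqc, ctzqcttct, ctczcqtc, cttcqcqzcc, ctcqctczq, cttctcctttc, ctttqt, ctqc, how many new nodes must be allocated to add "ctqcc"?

The longest prefix of "ctqcc" already in the trie is "ctqc" (length 4).
Each of the 1 remaining characters creates one node.

1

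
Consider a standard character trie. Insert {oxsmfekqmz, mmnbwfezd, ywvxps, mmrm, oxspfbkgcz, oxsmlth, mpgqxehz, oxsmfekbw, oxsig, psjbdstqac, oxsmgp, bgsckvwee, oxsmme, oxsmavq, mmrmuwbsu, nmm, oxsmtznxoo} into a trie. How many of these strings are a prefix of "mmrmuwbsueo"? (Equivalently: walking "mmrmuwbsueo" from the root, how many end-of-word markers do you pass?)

2

Check each prefix of "mmrmuwbsueo" against the stored set — each match is an end-marker on the path.
Prefixes of the query that are stored words: "mmrm", "mmrmuwbsu"
Count: 2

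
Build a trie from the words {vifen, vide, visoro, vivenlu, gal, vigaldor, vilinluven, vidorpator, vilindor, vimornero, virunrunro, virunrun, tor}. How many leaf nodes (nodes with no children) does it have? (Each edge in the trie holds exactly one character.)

12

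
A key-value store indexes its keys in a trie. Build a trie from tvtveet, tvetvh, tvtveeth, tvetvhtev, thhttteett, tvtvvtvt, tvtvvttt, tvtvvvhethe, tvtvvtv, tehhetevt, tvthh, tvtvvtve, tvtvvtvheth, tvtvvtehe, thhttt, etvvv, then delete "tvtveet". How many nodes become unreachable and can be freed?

0

A node on "tvtveet"'s path can go only if nothing else ends at it or branches off below it.
Every node on "tvtveet" is still needed (e.g. by "tvtveeth"), so nothing is freed.
Nodes removed: 0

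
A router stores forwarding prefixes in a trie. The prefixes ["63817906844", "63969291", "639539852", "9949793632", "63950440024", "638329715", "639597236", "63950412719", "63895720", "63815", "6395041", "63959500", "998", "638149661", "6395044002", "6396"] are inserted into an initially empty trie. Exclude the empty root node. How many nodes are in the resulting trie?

71

Trace insertions, counting only characters that open a new branch:
  "63817906844" → 11 new (6, 3, 8, 1, 7, 9, 0, 6, 8, 4, 4)
  "63969291" → prefix "63" already present; 6 new (9, 6, 9, 2, 9, 1)
  "639539852" → prefix "639" already present; 6 new (5, 3, 9, 8, 5, 2)
  "9949793632" → 10 new (9, 9, 4, 9, 7, 9, 3, 6, 3, 2)
  "63950440024" → prefix "6395" already present; 7 new (0, 4, 4, 0, 0, 2, 4)
  "638329715" → prefix "638" already present; 6 new (3, 2, 9, 7, 1, 5)
  "639597236" → prefix "6395" already present; 5 new (9, 7, 2, 3, 6)
  "63950412719" → prefix "639504" already present; 5 new (1, 2, 7, 1, 9)
  "63895720" → prefix "638" already present; 5 new (9, 5, 7, 2, 0)
  "63815" → prefix "6381" already present; 1 new (5)
  "6395041" → prefix "6395041" already present; 0 new (none)
  "63959500" → prefix "63959" already present; 3 new (5, 0, 0)
  "998" → prefix "99" already present; 1 new (8)
  "638149661" → prefix "6381" already present; 5 new (4, 9, 6, 6, 1)
  "6395044002" → prefix "6395044002" already present; 0 new (none)
  "6396" → prefix "6396" already present; 0 new (none)
Total nodes = 11 + 6 + 6 + 10 + 7 + 6 + 5 + 5 + 5 + 1 + 0 + 3 + 1 + 5 + 0 + 0 = 71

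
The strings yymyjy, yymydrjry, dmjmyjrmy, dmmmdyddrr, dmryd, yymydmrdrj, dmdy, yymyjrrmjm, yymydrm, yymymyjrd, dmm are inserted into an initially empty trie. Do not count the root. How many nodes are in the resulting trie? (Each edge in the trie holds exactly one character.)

49

For each word, the new-node count is its length minus the longest prefix already in the trie:
  "yymyjy" → 6 new (y, y, m, y, j, y)
  "yymydrjry" → prefix "yymy" already present; 5 new (d, r, j, r, y)
  "dmjmyjrmy" → 9 new (d, m, j, m, y, j, r, m, y)
  "dmmmdyddrr" → prefix "dm" already present; 8 new (m, m, d, y, d, d, r, r)
  "dmryd" → prefix "dm" already present; 3 new (r, y, d)
  "yymydmrdrj" → prefix "yymyd" already present; 5 new (m, r, d, r, j)
  "dmdy" → prefix "dm" already present; 2 new (d, y)
  "yymyjrrmjm" → prefix "yymyj" already present; 5 new (r, r, m, j, m)
  "yymydrm" → prefix "yymydr" already present; 1 new (m)
  "yymymyjrd" → prefix "yymy" already present; 5 new (m, y, j, r, d)
  "dmm" → prefix "dmm" already present; 0 new (none)
Total nodes = 6 + 5 + 9 + 8 + 3 + 5 + 2 + 5 + 1 + 5 + 0 = 49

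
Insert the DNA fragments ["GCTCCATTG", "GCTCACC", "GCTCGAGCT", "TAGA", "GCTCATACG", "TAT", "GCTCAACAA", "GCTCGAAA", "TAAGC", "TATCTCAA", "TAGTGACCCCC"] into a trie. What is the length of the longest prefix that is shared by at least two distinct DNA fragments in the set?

Equivalently: take the maximum, over all pairs, of their longest common prefix length.
e.g. "GCTCGAAA" and "GCTCGAGCT" share the prefix "GCTCGA" of length 6; no pair shares a longer one.
Longest shared-prefix length: 6

6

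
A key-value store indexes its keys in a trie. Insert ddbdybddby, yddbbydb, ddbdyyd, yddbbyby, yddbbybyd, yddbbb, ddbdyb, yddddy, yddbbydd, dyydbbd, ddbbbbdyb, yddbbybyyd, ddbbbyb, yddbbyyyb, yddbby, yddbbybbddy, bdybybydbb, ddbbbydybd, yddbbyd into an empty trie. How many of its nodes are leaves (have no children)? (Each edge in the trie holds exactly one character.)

A leaf is a node with no children — equivalently, the end of a word that is not a proper prefix of any other stored word.
Those words: "bdybybydbb", "ddbbbbdyb", "ddbbbyb", "ddbbbydybd", "ddbdybddby", "ddbdyyd", "dyydbbd", "yddbbb", "yddbbybbddy", "yddbbybyd", "yddbbybyyd", "yddbbydb", "yddbbydd", "yddbbyyyb", "yddddy"
Leaf count: 15

15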